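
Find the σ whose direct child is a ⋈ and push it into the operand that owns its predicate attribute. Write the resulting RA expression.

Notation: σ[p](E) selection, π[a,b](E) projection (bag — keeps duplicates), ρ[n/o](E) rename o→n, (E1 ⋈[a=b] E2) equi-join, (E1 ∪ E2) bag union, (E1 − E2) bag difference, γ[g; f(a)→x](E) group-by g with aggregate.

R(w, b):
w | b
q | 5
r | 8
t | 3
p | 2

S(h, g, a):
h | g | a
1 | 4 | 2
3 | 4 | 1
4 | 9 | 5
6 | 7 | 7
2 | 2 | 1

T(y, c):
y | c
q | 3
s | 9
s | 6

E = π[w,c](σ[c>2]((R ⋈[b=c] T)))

σ filters on c, owned by the right side.
E' = π[w,c]((R ⋈[b=c] σ[c>2](T)))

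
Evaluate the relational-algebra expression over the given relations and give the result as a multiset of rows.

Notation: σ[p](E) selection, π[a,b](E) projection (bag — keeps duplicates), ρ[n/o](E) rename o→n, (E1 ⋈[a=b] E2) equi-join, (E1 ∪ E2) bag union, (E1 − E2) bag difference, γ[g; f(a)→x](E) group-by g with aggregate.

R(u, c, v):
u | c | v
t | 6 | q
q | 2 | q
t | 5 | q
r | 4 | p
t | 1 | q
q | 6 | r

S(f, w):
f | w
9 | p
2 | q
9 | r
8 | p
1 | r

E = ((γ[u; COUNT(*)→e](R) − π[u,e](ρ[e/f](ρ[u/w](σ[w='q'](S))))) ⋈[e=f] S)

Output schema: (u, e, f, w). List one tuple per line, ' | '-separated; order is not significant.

Per-node cardinality:
  R → 6
  γ[u; COUNT(*)→e](R) → 3
  S → 5
  σ[w='q'](S) → 1
  ρ[u/w](σ[w='q'](S)) → 1
  ρ[e/f](ρ[u/w](σ[w='q'](S))) → 1
  π[u,e](ρ[e/f](ρ[u/w](σ[w='q'](S)))) → 1
  (γ[u; COUNT(*)→e](R) − π[u,e](ρ[e/f](ρ[u/w](σ[w='q'](S))))) → 2
  S → 5
  ((γ[u; COUNT(*)→e](R) − π[u,e](ρ[e/f](ρ[u/w](σ[w='q'](S))))) ⋈[e=f] S) → 1

== RESULT ==
u | e | f | w
r | 1 | 1 | r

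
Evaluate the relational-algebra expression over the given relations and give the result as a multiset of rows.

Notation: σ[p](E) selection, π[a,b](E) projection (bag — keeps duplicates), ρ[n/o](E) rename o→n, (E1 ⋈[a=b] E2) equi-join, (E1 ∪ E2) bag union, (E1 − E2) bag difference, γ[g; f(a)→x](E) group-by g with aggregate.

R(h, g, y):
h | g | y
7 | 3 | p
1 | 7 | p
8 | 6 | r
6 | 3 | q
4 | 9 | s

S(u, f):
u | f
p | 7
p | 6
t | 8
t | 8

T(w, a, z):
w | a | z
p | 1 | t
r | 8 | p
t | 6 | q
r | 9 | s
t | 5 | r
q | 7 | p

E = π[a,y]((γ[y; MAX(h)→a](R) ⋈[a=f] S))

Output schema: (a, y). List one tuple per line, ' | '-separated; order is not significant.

Stepwise |·|:
  R → 5
  γ[y; MAX(h)→a](R) → 4
  S → 4
  (γ[y; MAX(h)→a](R) ⋈[a=f] S) → 4
  π[a,y]((γ[y; MAX(h)→a](R) ⋈[a=f] S)) → 4

== RESULT ==
a | y
6 | q
7 | p
8 | r
8 | r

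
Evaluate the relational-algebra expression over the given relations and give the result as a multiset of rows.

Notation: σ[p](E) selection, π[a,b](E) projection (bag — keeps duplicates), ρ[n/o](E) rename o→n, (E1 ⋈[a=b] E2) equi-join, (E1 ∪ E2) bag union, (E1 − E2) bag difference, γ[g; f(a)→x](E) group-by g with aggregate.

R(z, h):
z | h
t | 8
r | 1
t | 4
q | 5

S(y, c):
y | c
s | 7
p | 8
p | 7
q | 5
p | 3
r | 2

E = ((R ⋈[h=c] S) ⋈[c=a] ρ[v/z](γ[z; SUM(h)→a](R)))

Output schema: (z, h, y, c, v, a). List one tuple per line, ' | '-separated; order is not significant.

Stepwise |·|:
  R → 4
  S → 6
  (R ⋈[h=c] S) → 2
  R → 4
  γ[z; SUM(h)→a](R) → 3
  ρ[v/z](γ[z; SUM(h)→a](R)) → 3
  ((R ⋈[h=c] S) ⋈[c=a] ρ[v/z](γ[z; SUM(h)→a](R))) → 1

== RESULT ==
z | h | y | c | v | a
q | 5 | q | 5 | q | 5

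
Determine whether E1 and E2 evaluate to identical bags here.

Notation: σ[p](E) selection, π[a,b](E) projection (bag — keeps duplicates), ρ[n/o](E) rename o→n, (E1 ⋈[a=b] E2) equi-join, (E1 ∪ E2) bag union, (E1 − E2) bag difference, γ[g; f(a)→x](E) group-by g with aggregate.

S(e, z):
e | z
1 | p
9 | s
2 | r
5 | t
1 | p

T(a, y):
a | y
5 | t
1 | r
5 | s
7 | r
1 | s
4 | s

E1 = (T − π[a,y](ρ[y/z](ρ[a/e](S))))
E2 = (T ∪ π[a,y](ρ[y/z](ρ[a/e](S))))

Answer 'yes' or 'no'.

E1 stepwise |·|:
  T → 6
  S → 5
  ρ[a/e](S) → 5
  ρ[y/z](ρ[a/e](S)) → 5
  π[a,y](ρ[y/z](ρ[a/e](S))) → 5
  (T − π[a,y](ρ[y/z](ρ[a/e](S)))) → 5
E2 stepwise |·|:
  T → 6
  S → 5
  ρ[a/e](S) → 5
  ρ[y/z](ρ[a/e](S)) → 5
  π[a,y](ρ[y/z](ρ[a/e](S))) → 5
  (T ∪ π[a,y](ρ[y/z](ρ[a/e](S)))) → 11

E1 result:
a | y
1 | r
1 | s
4 | s
5 | s
7 | r
E2 result:
a | y
1 | p
1 | p
1 | r
1 | s
2 | r
4 | s
5 | s
5 | t
5 | t
7 | r
9 | s
Witness: (9, 's') appears 0× in E1 but 1× in E2.

no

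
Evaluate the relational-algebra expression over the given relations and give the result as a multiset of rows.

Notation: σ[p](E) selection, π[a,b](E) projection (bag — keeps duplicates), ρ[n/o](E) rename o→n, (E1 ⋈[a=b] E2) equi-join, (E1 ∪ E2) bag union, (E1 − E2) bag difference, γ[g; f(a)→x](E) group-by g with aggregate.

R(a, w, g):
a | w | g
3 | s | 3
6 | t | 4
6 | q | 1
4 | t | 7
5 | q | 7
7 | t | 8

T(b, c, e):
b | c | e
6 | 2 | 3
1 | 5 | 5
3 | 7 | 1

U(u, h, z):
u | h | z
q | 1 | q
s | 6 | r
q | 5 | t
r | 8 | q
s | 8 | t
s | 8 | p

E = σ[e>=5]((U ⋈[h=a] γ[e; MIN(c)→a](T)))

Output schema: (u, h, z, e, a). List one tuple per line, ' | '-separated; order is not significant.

Stepwise |·|:
  U → 6
  T → 3
  γ[e; MIN(c)→a](T) → 3
  (U ⋈[h=a] γ[e; MIN(c)→a](T)) → 1
  σ[e>=5]((U ⋈[h=a] γ[e; MIN(c)→a](T))) → 1

== RESULT ==
u | h | z | e | a
q | 5 | t | 5 | 5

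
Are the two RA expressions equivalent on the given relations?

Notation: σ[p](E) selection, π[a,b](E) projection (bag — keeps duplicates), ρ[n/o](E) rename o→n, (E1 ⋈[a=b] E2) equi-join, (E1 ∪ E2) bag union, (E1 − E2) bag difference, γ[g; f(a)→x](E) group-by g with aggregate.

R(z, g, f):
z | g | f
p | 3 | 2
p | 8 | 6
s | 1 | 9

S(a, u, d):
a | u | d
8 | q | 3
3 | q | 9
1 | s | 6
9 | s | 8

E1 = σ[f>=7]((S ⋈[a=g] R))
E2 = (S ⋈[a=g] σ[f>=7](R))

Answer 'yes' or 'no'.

E1 subexpression sizes:
  S → 4
  R → 3
  (S ⋈[a=g] R) → 3
  σ[f>=7]((S ⋈[a=g] R)) → 1
E2 subexpression sizes:
  S → 4
  R → 3
  σ[f>=7](R) → 1
  (S ⋈[a=g] σ[f>=7](R)) → 1

E1 and E2 produce the same multiset:
a | u | d | z | g | f
1 | s | 6 | s | 1 | 9

yes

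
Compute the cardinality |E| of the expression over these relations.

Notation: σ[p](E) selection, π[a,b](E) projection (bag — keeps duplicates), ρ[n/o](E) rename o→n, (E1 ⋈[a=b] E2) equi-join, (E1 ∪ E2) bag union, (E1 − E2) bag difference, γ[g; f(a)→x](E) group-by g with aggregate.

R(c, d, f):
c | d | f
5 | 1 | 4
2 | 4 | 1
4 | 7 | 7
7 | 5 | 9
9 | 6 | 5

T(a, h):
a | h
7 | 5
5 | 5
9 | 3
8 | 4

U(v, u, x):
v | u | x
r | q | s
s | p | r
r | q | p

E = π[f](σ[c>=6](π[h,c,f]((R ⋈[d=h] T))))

Per-node cardinality:
  R → 5
  T → 4
  (R ⋈[d=h] T) → 3
  π[h,c,f]((R ⋈[d=h] T)) → 3
  σ[c>=6](π[h,c,f]((R ⋈[d=h] T))) → 2
  π[f](σ[c>=6](π[h,c,f]((R ⋈[d=h] T)))) → 2

|E| = 2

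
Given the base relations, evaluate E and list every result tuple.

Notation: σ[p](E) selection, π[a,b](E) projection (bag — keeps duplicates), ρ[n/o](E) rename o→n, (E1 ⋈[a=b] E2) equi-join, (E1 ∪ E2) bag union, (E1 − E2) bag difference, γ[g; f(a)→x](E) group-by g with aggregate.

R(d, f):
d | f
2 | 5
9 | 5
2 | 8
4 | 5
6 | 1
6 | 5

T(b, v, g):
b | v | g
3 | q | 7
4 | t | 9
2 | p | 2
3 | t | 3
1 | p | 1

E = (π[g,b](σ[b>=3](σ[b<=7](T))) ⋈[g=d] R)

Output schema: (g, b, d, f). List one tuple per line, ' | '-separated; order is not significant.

Subexpression sizes:
  T → 5
  σ[b<=7](T) → 5
  σ[b>=3](σ[b<=7](T)) → 3
  π[g,b](σ[b>=3](σ[b<=7](T))) → 3
  R → 6
  (π[g,b](σ[b>=3](σ[b<=7](T))) ⋈[g=d] R) → 1

== RESULT ==
g | b | d | f
9 | 4 | 9 | 5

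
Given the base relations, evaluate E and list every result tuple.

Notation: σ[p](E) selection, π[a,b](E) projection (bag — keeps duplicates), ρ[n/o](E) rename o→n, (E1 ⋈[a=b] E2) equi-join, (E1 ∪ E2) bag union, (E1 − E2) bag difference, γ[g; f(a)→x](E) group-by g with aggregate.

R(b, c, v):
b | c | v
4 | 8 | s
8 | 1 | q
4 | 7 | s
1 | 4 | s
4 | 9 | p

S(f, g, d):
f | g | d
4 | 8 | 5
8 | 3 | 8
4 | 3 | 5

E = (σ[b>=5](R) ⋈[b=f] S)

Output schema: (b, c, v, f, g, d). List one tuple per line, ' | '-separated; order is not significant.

Subexpression sizes:
  R → 5
  σ[b>=5](R) → 1
  S → 3
  (σ[b>=5](R) ⋈[b=f] S) → 1

== RESULT ==
b | c | v | f | g | d
8 | 1 | q | 8 | 3 | 8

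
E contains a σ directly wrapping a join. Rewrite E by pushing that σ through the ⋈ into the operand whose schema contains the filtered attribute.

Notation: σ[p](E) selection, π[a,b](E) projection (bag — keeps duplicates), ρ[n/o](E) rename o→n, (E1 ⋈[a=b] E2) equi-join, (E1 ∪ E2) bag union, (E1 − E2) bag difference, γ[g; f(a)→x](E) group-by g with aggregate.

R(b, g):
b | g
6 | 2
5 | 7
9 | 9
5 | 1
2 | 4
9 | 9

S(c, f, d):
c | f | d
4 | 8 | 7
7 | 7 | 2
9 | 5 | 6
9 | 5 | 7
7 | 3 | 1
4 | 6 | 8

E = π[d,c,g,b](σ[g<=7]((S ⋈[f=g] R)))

σ filters on g, owned by the right side.
E' = π[d,c,g,b]((S ⋈[f=g] σ[g<=7](R)))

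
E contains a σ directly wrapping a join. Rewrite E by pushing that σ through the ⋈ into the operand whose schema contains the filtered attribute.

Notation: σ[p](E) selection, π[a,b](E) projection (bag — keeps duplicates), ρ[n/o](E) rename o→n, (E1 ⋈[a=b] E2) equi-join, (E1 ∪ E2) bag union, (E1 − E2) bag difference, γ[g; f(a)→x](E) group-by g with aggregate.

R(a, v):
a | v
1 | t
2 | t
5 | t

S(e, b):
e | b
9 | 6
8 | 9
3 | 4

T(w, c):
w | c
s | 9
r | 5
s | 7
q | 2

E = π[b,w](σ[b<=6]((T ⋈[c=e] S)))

σ filters on b, owned by the right side.
E' = π[b,w]((T ⋈[c=e] σ[b<=6](S)))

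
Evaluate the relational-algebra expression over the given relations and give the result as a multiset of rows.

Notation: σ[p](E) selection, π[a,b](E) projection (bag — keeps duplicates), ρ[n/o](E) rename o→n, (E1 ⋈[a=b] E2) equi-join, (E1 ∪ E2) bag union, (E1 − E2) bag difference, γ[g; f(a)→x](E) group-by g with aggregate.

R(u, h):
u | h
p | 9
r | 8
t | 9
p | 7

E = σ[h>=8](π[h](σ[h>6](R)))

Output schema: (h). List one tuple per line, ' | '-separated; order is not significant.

Row counts bottom-up:
  R → 4
  σ[h>6](R) → 4
  π[h](σ[h>6](R)) → 4
  σ[h>=8](π[h](σ[h>6](R))) → 3

== RESULT ==
h
8
9
9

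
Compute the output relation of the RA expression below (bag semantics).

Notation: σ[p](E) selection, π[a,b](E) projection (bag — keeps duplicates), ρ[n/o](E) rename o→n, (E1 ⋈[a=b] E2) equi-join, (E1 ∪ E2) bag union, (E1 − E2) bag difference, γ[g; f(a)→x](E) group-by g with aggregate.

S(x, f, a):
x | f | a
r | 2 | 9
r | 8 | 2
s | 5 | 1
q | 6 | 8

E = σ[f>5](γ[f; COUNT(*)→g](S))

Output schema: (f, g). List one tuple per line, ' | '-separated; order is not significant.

Row counts bottom-up:
  S → 4
  γ[f; COUNT(*)→g](S) → 4
  σ[f>5](γ[f; COUNT(*)→g](S)) → 2

== RESULT ==
f | g
6 | 1
8 | 1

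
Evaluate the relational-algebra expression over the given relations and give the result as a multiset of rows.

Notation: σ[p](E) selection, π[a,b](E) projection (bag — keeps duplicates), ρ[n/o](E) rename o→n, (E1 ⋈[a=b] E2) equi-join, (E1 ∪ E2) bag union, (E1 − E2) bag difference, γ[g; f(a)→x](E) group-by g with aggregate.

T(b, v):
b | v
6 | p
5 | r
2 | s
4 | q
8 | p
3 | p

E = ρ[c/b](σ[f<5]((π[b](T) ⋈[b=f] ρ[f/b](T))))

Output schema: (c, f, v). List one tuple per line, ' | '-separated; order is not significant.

Stepwise |·|:
  T → 6
  π[b](T) → 6
  T → 6
  ρ[f/b](T) → 6
  (π[b](T) ⋈[b=f] ρ[f/b](T)) → 6
  σ[f<5]((π[b](T) ⋈[b=f] ρ[f/b](T))) → 3
  ρ[c/b](σ[f<5]((π[b](T) ⋈[b=f] ρ[f/b](T)))) → 3

== RESULT ==
c | f | v
2 | 2 | s
3 | 3 | p
4 | 4 | q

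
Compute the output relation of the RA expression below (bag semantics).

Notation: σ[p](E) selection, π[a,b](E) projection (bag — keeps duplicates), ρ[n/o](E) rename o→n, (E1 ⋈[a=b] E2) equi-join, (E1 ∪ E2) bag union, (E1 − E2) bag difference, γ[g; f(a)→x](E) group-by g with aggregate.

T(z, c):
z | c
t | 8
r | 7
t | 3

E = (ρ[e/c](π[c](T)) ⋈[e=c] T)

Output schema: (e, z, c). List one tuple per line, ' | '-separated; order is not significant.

Subexpression sizes:
  T → 3
  π[c](T) → 3
  ρ[e/c](π[c](T)) → 3
  T → 3
  (ρ[e/c](π[c](T)) ⋈[e=c] T) → 3

== RESULT ==
e | z | c
3 | t | 3
7 | r | 7
8 | t | 8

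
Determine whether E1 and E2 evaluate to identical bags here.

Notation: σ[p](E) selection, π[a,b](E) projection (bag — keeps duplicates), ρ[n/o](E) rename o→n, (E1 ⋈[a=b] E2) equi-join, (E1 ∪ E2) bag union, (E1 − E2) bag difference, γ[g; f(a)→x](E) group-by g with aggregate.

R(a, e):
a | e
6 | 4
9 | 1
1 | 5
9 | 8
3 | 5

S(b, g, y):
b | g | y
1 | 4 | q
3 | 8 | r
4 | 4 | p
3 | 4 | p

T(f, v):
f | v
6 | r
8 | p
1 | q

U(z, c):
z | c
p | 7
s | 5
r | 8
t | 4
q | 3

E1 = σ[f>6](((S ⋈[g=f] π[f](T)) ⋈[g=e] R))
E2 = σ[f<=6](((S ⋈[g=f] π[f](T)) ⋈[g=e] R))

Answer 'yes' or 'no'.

E1 stepwise |·|:
  S → 4
  T → 3
  π[f](T) → 3
  (S ⋈[g=f] π[f](T)) → 1
  R → 5
  ((S ⋈[g=f] π[f](T)) ⋈[g=e] R) → 1
  σ[f>6](((S ⋈[g=f] π[f](T)) ⋈[g=e] R)) → 1
E2 stepwise |·|:
  S → 4
  T → 3
  π[f](T) → 3
  (S ⋈[g=f] π[f](T)) → 1
  R → 5
  ((S ⋈[g=f] π[f](T)) ⋈[g=e] R) → 1
  σ[f<=6](((S ⋈[g=f] π[f](T)) ⋈[g=e] R)) → 0

E1 result:
b | g | y | f | a | e
3 | 8 | r | 8 | 9 | 8
E2 result:
b | g | y | f | a | e
(0 rows)
Witness: (3, 8, 'r', 8, 9, 8) appears 1× in E1 but 0× in E2.

no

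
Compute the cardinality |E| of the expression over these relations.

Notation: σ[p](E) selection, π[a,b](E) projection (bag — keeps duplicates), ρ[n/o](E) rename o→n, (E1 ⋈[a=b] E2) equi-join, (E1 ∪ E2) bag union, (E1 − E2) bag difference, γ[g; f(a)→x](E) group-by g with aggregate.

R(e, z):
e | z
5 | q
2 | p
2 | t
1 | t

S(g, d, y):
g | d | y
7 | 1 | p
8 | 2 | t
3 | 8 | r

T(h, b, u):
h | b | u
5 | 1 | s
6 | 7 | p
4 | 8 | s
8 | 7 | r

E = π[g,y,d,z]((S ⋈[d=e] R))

Subexpression sizes:
  S → 3
  R → 4
  (S ⋈[d=e] R) → 3
  π[g,y,d,z]((S ⋈[d=e] R)) → 3

|E| = 3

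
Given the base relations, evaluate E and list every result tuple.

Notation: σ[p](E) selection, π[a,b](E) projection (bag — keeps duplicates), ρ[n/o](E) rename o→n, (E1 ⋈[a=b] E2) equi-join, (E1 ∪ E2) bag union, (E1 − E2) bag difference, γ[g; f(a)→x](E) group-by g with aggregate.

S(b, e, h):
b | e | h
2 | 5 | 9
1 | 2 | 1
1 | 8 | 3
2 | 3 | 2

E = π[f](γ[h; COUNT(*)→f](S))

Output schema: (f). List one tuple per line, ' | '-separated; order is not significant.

Subexpression sizes:
  S → 4
  γ[h; COUNT(*)→f](S) → 4
  π[f](γ[h; COUNT(*)→f](S)) → 4

== RESULT ==
f
1
1
1
1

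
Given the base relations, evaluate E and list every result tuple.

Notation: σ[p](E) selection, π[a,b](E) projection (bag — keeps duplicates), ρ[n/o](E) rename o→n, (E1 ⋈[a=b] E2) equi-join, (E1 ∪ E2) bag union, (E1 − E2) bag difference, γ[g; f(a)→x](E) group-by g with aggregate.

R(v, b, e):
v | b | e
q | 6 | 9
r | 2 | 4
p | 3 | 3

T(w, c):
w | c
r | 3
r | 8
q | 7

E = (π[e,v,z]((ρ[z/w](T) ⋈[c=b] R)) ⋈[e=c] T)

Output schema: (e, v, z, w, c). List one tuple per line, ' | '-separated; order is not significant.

Stepwise |·|:
  T → 3
  ρ[z/w](T) → 3
  R → 3
  (ρ[z/w](T) ⋈[c=b] R) → 1
  π[e,v,z]((ρ[z/w](T) ⋈[c=b] R)) → 1
  T → 3
  (π[e,v,z]((ρ[z/w](T) ⋈[c=b] R)) ⋈[e=c] T) → 1

== RESULT ==
e | v | z | w | c
3 | p | r | r | 3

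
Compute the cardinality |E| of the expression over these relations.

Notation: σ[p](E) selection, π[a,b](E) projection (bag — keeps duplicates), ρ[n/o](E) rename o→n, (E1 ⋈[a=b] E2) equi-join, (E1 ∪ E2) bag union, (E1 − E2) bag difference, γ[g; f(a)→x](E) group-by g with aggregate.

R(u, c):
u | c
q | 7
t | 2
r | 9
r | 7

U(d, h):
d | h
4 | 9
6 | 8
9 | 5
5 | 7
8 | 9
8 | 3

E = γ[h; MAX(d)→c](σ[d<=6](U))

Stepwise |·|:
  U → 6
  σ[d<=6](U) → 3
  γ[h; MAX(d)→c](σ[d<=6](U)) → 3

|E| = 3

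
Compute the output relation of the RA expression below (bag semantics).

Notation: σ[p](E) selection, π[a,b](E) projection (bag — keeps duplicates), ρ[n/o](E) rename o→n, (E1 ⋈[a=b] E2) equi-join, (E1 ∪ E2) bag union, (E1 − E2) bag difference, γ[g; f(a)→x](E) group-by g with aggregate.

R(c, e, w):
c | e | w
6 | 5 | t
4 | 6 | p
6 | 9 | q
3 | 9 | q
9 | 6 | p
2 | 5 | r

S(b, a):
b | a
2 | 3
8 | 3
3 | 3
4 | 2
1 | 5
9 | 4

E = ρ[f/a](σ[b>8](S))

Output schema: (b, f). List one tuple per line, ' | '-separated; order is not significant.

Per-node cardinality:
  S → 6
  σ[b>8](S) → 1
  ρ[f/a](σ[b>8](S)) → 1

== RESULT ==
b | f
9 | 4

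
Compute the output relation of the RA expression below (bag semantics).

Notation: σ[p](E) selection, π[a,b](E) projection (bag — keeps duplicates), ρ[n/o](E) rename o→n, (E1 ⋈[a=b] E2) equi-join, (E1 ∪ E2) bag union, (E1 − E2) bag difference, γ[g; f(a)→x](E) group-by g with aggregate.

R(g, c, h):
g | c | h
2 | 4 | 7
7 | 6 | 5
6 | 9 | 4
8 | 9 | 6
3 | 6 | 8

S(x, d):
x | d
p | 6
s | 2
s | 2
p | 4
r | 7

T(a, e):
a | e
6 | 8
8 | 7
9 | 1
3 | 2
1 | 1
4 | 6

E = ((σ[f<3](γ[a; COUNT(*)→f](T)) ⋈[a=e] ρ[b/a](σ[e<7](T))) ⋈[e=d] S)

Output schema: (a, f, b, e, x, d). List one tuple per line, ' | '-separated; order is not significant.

Per-node cardinality:
  T → 6
  γ[a; COUNT(*)→f](T) → 6
  σ[f<3](γ[a; COUNT(*)→f](T)) → 6
  T → 6
  σ[e<7](T) → 4
  ρ[b/a](σ[e<7](T)) → 4
  (σ[f<3](γ[a; COUNT(*)→f](T)) ⋈[a=e] ρ[b/a](σ[e<7](T))) → 3
  S → 5
  ((σ[f<3](γ[a; COUNT(*)→f](T)) ⋈[a=e] ρ[b/a](σ[e<7](T))) ⋈[e=d] S) → 1

== RESULT ==
a | f | b | e | x | d
6 | 1 | 4 | 6 | p | 6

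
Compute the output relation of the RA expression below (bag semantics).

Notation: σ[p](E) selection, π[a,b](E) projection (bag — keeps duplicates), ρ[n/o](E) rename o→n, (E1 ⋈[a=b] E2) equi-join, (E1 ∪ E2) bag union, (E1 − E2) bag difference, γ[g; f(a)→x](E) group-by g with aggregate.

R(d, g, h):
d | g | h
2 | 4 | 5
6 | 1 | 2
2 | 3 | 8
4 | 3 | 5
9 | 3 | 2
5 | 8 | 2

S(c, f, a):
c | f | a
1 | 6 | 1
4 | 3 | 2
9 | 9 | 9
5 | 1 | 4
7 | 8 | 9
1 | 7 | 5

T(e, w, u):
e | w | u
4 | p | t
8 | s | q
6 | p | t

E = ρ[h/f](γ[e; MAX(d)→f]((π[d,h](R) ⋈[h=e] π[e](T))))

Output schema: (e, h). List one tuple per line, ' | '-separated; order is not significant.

Row counts bottom-up:
  R → 6
  π[d,h](R) → 6
  T → 3
  π[e](T) → 3
  (π[d,h](R) ⋈[h=e] π[e](T)) → 1
  γ[e; MAX(d)→f]((π[d,h](R) ⋈[h=e] π[e](T))) → 1
  ρ[h/f](γ[e; MAX(d)→f]((π[d,h](R) ⋈[h=e] π[e](T)))) → 1

== RESULT ==
e | h
8 | 2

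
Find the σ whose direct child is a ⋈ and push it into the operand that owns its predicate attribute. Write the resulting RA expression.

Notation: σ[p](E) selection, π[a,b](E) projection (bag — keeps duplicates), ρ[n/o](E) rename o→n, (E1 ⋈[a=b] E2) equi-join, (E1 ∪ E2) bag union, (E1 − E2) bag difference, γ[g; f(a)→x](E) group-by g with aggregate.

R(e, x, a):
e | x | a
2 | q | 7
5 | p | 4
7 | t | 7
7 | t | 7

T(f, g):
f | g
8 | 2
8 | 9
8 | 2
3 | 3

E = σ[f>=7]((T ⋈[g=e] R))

σ filters on f, owned by the left side.
E' = (σ[f>=7](T) ⋈[g=e] R)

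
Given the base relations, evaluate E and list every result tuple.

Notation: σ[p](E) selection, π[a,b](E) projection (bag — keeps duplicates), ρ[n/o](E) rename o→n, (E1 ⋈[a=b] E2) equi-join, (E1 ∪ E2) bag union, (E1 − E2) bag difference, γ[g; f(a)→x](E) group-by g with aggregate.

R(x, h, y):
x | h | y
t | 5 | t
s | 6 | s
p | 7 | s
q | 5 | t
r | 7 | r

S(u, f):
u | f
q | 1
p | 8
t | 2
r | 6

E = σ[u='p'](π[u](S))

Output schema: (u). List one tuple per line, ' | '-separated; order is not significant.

Row counts bottom-up:
  S → 4
  π[u](S) → 4
  σ[u='p'](π[u](S)) → 1

== RESULT ==
u
p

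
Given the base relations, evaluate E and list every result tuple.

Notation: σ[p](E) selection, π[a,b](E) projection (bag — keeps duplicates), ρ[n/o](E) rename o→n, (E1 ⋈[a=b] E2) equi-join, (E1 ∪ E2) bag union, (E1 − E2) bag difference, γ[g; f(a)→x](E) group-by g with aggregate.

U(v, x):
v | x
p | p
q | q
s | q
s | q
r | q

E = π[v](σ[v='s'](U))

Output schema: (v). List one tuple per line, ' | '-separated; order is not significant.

Stepwise |·|:
  U → 5
  σ[v='s'](U) → 2
  π[v](σ[v='s'](U)) → 2

== RESULT ==
v
s
s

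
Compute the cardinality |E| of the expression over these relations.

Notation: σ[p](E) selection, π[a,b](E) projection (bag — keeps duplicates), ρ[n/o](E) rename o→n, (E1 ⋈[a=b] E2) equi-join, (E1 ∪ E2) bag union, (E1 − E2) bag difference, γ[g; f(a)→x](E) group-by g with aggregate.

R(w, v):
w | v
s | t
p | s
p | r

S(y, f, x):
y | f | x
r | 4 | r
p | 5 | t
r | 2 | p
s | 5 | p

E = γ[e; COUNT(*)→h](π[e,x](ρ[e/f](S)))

Row counts bottom-up:
  S → 4
  ρ[e/f](S) → 4
  π[e,x](ρ[e/f](S)) → 4
  γ[e; COUNT(*)→h](π[e,x](ρ[e/f](S))) → 3

|E| = 3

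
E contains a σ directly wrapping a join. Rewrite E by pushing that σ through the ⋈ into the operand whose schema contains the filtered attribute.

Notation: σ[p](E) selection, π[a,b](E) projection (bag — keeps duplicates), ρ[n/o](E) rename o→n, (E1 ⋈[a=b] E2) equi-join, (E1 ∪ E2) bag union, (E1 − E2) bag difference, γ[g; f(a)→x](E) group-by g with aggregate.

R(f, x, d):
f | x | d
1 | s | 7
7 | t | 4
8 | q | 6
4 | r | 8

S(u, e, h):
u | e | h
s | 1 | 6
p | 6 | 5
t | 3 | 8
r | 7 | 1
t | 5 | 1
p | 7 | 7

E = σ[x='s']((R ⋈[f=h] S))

σ filters on x, owned by the left side.
E' = (σ[x='s'](R) ⋈[f=h] S)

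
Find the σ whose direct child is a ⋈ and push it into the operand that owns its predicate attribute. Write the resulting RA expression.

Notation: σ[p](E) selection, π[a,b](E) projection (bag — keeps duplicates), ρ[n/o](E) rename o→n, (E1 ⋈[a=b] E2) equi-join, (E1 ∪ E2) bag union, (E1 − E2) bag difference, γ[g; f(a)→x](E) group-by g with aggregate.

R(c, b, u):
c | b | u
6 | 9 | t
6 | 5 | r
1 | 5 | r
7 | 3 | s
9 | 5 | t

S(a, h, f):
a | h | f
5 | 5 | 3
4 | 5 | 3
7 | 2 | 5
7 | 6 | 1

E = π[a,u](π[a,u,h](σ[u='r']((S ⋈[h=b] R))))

σ filters on u, owned by the right side.
E' = π[a,u](π[a,u,h]((S ⋈[h=b] σ[u='r'](R))))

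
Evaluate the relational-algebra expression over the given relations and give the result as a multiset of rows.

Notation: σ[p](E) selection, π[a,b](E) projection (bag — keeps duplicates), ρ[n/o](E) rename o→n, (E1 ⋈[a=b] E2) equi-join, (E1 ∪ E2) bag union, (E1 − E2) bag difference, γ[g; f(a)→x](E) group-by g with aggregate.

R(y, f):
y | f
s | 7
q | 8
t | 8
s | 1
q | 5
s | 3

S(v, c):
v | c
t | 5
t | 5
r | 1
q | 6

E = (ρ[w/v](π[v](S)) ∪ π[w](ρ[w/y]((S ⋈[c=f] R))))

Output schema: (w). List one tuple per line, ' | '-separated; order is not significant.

Per-node cardinality:
  S → 4
  π[v](S) → 4
  ρ[w/v](π[v](S)) → 4
  S → 4
  R → 6
  (S ⋈[c=f] R) → 3
  ρ[w/y]((S ⋈[c=f] R)) → 3
  π[w](ρ[w/y]((S ⋈[c=f] R))) → 3
  (ρ[w/v](π[v](S)) ∪ π[w](ρ[w/y]((S ⋈[c=f] R)))) → 7

== RESULT ==
w
q
q
q
r
s
t
t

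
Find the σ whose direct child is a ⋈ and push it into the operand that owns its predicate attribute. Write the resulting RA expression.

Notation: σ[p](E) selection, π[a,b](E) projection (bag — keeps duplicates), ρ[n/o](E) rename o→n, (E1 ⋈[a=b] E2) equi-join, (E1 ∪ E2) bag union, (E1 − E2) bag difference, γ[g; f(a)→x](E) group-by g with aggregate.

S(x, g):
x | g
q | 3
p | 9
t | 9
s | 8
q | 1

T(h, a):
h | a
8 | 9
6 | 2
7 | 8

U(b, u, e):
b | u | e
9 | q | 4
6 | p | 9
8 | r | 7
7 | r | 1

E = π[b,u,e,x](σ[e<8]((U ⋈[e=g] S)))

σ filters on e, owned by the left side.
E' = π[b,u,e,x]((σ[e<8](U) ⋈[e=g] S))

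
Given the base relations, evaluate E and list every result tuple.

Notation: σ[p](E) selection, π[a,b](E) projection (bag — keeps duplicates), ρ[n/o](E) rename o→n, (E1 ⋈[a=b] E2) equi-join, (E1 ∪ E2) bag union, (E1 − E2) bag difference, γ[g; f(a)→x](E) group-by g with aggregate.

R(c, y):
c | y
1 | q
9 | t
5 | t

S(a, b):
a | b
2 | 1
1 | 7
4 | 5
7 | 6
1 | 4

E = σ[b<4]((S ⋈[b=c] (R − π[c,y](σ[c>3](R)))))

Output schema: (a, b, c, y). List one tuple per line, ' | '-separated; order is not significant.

Subexpression sizes:
  S → 5
  R → 3
  R → 3
  σ[c>3](R) → 2
  π[c,y](σ[c>3](R)) → 2
  (R − π[c,y](σ[c>3](R))) → 1
  (S ⋈[b=c] (R − π[c,y](σ[c>3](R)))) → 1
  σ[b<4]((S ⋈[b=c] (R − π[c,y](σ[c>3](R))))) → 1

== RESULT ==
a | b | c | y
2 | 1 | 1 | q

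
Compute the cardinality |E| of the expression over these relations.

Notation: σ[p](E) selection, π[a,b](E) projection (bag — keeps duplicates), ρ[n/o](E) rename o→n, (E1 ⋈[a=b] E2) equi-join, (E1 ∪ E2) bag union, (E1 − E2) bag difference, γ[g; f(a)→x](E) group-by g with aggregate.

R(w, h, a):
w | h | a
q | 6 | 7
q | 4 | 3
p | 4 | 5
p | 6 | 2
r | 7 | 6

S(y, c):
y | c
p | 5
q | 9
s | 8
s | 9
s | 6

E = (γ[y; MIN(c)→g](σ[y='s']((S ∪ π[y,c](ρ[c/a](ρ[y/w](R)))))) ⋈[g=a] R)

Per-node cardinality:
  S → 5
  R → 5
  ρ[y/w](R) → 5
  ρ[c/a](ρ[y/w](R)) → 5
  π[y,c](ρ[c/a](ρ[y/w](R))) → 5
  (S ∪ π[y,c](ρ[c/a](ρ[y/w](R)))) → 10
  σ[y='s']((S ∪ π[y,c](ρ[c/a](ρ[y/w](R))))) → 3
  γ[y; MIN(c)→g](σ[y='s']((S ∪ π[y,c](ρ[c/a](ρ[y/w](R)))))) → 1
  R → 5
  (γ[y; MIN(c)→g](σ[y='s']((S ∪ π[y,c](ρ[c/a](ρ[y/w](R)))))) ⋈[g=a] R) → 1

|E| = 1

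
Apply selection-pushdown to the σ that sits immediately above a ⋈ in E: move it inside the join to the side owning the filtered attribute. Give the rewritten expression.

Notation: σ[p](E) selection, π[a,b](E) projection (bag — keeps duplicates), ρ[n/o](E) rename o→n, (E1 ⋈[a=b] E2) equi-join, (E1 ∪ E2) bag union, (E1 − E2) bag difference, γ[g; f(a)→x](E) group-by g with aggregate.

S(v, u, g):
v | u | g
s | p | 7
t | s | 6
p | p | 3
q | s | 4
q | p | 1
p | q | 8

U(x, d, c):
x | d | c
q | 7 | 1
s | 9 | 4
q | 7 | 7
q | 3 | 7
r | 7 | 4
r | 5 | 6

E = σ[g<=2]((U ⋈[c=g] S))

σ filters on g, owned by the right side.
E' = (U ⋈[c=g] σ[g<=2](S))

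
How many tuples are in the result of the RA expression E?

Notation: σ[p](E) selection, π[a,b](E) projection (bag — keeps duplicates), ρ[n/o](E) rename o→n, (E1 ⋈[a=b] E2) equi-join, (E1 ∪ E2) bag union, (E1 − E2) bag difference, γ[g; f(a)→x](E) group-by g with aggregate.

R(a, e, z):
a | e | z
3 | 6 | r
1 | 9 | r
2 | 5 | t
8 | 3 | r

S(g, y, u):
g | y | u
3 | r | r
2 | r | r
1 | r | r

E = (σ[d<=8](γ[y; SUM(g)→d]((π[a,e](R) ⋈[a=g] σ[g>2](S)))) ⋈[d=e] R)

Subexpression sizes:
  R → 4
  π[a,e](R) → 4
  S → 3
  σ[g>2](S) → 1
  (π[a,e](R) ⋈[a=g] σ[g>2](S)) → 1
  γ[y; SUM(g)→d]((π[a,e](R) ⋈[a=g] σ[g>2](S))) → 1
  σ[d<=8](γ[y; SUM(g)→d]((π[a,e](R) ⋈[a=g] σ[g>2](S)))) → 1
  R → 4
  (σ[d<=8](γ[y; SUM(g)→d]((π[a,e](R) ⋈[a=g] σ[g>2](S)))) ⋈[d=e] R) → 1

|E| = 1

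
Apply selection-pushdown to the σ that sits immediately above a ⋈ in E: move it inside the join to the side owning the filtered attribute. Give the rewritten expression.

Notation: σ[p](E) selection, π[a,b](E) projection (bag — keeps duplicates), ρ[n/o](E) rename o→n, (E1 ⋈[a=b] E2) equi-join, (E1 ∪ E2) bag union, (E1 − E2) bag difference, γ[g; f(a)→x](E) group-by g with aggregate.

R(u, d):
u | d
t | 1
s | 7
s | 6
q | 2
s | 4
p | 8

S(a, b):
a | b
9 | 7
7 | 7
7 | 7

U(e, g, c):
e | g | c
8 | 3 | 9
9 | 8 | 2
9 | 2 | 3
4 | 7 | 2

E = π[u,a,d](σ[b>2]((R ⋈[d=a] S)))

σ filters on b, owned by the right side.
E' = π[u,a,d]((R ⋈[d=a] σ[b>2](S)))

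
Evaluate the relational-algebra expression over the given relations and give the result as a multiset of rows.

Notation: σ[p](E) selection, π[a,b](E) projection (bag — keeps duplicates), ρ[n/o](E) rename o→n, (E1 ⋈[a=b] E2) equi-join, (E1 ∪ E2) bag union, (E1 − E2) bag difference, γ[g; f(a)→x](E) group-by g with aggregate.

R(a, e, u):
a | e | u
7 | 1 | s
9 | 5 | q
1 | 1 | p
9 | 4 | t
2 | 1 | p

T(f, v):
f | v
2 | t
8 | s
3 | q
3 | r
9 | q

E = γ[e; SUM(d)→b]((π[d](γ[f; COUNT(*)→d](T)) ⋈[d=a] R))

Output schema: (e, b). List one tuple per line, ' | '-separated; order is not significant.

Per-node cardinality:
  T → 5
  γ[f; COUNT(*)→d](T) → 4
  π[d](γ[f; COUNT(*)→d](T)) → 4
  R → 5
  (π[d](γ[f; COUNT(*)→d](T)) ⋈[d=a] R) → 4
  γ[e; SUM(d)→b]((π[d](γ[f; COUNT(*)→d](T)) ⋈[d=a] R)) → 1

== RESULT ==
e | b
1 | 5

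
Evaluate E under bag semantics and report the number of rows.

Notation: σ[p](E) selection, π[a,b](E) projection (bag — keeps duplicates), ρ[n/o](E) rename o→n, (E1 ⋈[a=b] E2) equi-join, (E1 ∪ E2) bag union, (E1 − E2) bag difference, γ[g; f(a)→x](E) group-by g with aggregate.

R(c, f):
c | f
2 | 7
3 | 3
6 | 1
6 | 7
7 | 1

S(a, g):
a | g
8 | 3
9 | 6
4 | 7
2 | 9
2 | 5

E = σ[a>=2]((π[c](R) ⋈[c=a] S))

Per-node cardinality:
  R → 5
  π[c](R) → 5
  S → 5
  (π[c](R) ⋈[c=a] S) → 2
  σ[a>=2]((π[c](R) ⋈[c=a] S)) → 2

|E| = 2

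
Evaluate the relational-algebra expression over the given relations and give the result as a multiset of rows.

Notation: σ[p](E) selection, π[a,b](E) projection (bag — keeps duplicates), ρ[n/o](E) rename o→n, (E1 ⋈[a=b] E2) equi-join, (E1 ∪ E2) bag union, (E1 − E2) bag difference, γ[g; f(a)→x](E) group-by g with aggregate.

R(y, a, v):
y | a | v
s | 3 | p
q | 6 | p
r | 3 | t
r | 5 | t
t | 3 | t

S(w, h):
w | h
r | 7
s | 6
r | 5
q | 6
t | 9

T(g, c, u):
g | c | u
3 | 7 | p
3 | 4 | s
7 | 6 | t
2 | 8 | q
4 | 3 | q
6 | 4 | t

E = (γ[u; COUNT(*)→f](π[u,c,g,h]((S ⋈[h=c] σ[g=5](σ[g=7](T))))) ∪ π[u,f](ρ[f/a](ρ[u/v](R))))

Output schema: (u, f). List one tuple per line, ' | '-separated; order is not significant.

Per-node cardinality:
  S → 5
  T → 6
  σ[g=7](T) → 1
  σ[g=5](σ[g=7](T)) → 0
  (S ⋈[h=c] σ[g=5](σ[g=7](T))) → 0
  π[u,c,g,h]((S ⋈[h=c] σ[g=5](σ[g=7](T)))) → 0
  γ[u; COUNT(*)→f](π[u,c,g,h]((S ⋈[h=c] σ[g=5](σ[g=7](T))))) → 0
  R → 5
  ρ[u/v](R) → 5
  ρ[f/a](ρ[u/v](R)) → 5
  π[u,f](ρ[f/a](ρ[u/v](R))) → 5
  (γ[u; COUNT(*)→f](π[u,c,g,h]((S ⋈[h=c] σ[g=5](σ[g=7](T))))) ∪ π[u,f](ρ[f/a](ρ[u/v](R)))) → 5

== RESULT ==
u | f
p | 3
p | 6
t | 3
t | 3
t | 5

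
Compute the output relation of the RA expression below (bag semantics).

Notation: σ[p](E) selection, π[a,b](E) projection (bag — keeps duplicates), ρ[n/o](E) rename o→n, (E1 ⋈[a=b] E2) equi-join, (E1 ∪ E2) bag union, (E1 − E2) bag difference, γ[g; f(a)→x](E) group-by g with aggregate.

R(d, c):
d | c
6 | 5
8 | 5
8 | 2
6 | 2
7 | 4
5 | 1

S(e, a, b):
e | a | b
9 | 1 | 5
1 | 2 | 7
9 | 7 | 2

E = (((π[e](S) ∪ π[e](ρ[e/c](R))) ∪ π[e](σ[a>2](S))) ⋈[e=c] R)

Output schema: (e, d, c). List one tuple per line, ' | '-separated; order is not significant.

Stepwise |·|:
  S → 3
  π[e](S) → 3
  R → 6
  ρ[e/c](R) → 6
  π[e](ρ[e/c](R)) → 6
  (π[e](S) ∪ π[e](ρ[e/c](R))) → 9
  S → 3
  σ[a>2](S) → 1
  π[e](σ[a>2](S)) → 1
  ((π[e](S) ∪ π[e](ρ[e/c](R))) ∪ π[e](σ[a>2](S))) → 10
  R → 6
  (((π[e](S) ∪ π[e](ρ[e/c](R))) ∪ π[e](σ[a>2](S))) ⋈[e=c] R) → 11

== RESULT ==
e | d | c
1 | 5 | 1
1 | 5 | 1
2 | 6 | 2
2 | 6 | 2
2 | 8 | 2
2 | 8 | 2
4 | 7 | 4
5 | 6 | 5
5 | 6 | 5
5 | 8 | 5
5 | 8 | 5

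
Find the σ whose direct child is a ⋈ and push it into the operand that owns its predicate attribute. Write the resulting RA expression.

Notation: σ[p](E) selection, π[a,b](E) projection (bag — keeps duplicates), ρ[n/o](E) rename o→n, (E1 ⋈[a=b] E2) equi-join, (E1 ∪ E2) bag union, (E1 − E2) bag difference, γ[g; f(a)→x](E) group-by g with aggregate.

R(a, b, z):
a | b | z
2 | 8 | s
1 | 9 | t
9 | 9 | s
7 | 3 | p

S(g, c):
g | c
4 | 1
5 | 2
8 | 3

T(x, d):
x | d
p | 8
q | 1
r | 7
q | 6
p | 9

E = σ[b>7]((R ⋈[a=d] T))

σ filters on b, owned by the left side.
E' = (σ[b>7](R) ⋈[a=d] T)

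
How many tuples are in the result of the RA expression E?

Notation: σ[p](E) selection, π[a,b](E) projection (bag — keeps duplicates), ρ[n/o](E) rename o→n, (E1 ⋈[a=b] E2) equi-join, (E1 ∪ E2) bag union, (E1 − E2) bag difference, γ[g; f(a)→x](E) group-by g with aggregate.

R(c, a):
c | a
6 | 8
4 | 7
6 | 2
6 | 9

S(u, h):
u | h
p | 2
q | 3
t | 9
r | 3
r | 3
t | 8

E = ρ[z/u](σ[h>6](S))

Subexpression sizes:
  S → 6
  σ[h>6](S) → 2
  ρ[z/u](σ[h>6](S)) → 2

|E| = 2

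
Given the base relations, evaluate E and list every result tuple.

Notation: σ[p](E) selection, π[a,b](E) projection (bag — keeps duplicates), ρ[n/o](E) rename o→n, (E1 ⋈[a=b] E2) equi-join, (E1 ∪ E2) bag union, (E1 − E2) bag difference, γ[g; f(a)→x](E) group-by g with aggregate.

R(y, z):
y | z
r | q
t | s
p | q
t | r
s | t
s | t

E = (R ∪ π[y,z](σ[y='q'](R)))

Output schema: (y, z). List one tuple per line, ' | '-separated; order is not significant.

Per-node cardinality:
  R → 6
  R → 6
  σ[y='q'](R) → 0
  π[y,z](σ[y='q'](R)) → 0
  (R ∪ π[y,z](σ[y='q'](R))) → 6

== RESULT ==
y | z
p | q
r | q
s | t
s | t
t | r
t | s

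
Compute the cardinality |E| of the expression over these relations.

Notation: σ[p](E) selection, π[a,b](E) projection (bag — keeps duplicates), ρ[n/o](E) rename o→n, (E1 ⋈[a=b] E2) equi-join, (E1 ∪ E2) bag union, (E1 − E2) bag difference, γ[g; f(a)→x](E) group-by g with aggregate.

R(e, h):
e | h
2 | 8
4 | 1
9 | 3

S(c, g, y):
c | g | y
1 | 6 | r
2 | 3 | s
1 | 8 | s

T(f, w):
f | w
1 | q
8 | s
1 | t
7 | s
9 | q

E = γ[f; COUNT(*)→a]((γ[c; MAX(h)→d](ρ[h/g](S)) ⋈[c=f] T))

Row counts bottom-up:
  S → 3
  ρ[h/g](S) → 3
  γ[c; MAX(h)→d](ρ[h/g](S)) → 2
  T → 5
  (γ[c; MAX(h)→d](ρ[h/g](S)) ⋈[c=f] T) → 2
  γ[f; COUNT(*)→a]((γ[c; MAX(h)→d](ρ[h/g](S)) ⋈[c=f] T)) → 1

|E| = 1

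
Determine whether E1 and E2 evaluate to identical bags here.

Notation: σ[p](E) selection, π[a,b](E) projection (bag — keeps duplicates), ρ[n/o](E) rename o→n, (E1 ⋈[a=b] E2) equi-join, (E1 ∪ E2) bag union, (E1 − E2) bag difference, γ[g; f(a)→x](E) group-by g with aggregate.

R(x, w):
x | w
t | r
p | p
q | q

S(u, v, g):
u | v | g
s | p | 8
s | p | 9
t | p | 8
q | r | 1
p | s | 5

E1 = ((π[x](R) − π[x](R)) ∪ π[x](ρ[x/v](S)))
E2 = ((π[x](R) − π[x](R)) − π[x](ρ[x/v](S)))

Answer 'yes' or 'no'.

E1 per-node cardinality:
  R → 3
  π[x](R) → 3
  R → 3
  π[x](R) → 3
  (π[x](R) − π[x](R)) → 0
  S → 5
  ρ[x/v](S) → 5
  π[x](ρ[x/v](S)) → 5
  ((π[x](R) − π[x](R)) ∪ π[x](ρ[x/v](S))) → 5
E2 per-node cardinality:
  R → 3
  π[x](R) → 3
  R → 3
  π[x](R) → 3
  (π[x](R) − π[x](R)) → 0
  S → 5
  ρ[x/v](S) → 5
  π[x](ρ[x/v](S)) → 5
  ((π[x](R) − π[x](R)) − π[x](ρ[x/v](S))) → 0

E1 result:
x
p
p
p
r
s
E2 result:
x
(0 rows)
Witness: ('p',) appears 3× in E1 but 0× in E2.

no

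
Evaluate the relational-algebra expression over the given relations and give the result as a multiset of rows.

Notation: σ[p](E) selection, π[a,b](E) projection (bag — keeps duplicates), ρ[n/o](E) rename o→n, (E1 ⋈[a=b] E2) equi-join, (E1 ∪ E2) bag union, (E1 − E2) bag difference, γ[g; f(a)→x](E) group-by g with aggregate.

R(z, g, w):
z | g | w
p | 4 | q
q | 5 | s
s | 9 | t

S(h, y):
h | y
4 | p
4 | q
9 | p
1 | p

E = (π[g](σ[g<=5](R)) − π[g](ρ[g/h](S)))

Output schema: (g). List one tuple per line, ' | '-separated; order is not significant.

Per-node cardinality:
  R → 3
  σ[g<=5](R) → 2
  π[g](σ[g<=5](R)) → 2
  S → 4
  ρ[g/h](S) → 4
  π[g](ρ[g/h](S)) → 4
  (π[g](σ[g<=5](R)) − π[g](ρ[g/h](S))) → 1

== RESULT ==
g
5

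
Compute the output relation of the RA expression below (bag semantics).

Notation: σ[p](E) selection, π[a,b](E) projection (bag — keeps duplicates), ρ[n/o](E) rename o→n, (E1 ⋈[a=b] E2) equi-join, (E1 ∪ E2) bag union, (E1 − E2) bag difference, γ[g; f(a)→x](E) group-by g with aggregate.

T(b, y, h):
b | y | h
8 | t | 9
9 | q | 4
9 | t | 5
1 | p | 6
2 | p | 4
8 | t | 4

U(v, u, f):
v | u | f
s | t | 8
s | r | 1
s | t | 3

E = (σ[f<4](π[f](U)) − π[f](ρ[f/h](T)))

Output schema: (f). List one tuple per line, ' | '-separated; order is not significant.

Row counts bottom-up:
  U → 3
  π[f](U) → 3
  σ[f<4](π[f](U)) → 2
  T → 6
  ρ[f/h](T) → 6
  π[f](ρ[f/h](T)) → 6
  (σ[f<4](π[f](U)) − π[f](ρ[f/h](T))) → 2

== RESULT ==
f
1
3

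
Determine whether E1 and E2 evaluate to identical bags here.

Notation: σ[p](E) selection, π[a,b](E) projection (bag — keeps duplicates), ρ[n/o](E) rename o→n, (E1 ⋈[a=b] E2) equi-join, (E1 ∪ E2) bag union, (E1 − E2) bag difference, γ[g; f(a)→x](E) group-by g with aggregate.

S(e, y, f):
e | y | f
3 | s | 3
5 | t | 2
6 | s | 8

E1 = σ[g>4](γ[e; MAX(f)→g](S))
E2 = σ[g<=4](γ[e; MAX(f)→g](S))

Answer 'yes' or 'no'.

E1 stepwise |·|:
  S → 3
  γ[e; MAX(f)→g](S) → 3
  σ[g>4](γ[e; MAX(f)→g](S)) → 1
E2 stepwise |·|:
  S → 3
  γ[e; MAX(f)→g](S) → 3
  σ[g<=4](γ[e; MAX(f)→g](S)) → 2

E1 result:
e | g
6 | 8
E2 result:
e | g
3 | 3
5 | 2
Witness: (6, 8) appears 1× in E1 but 0× in E2.

no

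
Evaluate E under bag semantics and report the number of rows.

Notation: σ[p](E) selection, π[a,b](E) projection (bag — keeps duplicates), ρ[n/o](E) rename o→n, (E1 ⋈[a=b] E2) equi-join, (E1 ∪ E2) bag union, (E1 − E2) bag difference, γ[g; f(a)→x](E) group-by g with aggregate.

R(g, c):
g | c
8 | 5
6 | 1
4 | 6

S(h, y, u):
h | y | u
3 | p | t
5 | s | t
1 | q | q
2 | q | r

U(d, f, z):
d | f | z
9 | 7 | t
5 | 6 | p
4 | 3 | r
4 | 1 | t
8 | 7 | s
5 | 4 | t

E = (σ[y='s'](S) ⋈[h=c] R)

Stepwise |·|:
  S → 4
  σ[y='s'](S) → 1
  R → 3
  (σ[y='s'](S) ⋈[h=c] R) → 1

|E| = 1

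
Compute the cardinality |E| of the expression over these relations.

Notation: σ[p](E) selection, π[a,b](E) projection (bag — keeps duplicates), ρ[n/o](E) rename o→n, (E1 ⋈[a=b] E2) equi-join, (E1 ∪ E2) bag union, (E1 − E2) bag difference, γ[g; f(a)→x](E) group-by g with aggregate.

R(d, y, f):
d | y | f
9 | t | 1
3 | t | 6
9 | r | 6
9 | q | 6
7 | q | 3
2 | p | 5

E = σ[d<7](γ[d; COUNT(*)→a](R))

Stepwise |·|:
  R → 6
  γ[d; COUNT(*)→a](R) → 4
  σ[d<7](γ[d; COUNT(*)→a](R)) → 2

|E| = 2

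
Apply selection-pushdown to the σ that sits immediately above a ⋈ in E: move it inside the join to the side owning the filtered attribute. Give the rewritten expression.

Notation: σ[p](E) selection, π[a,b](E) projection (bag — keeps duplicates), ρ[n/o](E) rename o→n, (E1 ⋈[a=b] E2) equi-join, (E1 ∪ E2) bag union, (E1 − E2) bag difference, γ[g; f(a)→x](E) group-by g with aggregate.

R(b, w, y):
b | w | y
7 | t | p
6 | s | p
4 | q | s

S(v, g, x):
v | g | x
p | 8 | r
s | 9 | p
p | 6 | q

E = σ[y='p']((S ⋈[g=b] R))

σ filters on y, owned by the right side.
E' = (S ⋈[g=b] σ[y='p'](R))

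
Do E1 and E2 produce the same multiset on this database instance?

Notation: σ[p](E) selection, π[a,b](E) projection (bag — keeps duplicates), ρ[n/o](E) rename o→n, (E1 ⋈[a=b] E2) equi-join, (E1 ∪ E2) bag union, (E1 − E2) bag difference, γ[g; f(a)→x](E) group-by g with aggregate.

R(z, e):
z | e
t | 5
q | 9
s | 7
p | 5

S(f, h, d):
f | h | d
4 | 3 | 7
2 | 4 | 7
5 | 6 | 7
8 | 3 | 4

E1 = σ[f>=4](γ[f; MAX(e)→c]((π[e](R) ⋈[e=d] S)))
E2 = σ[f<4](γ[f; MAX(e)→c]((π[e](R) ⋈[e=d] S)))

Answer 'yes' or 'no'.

E1 subexpression sizes:
  R → 4
  π[e](R) → 4
  S → 4
  (π[e](R) ⋈[e=d] S) → 3
  γ[f; MAX(e)→c]((π[e](R) ⋈[e=d] S)) → 3
  σ[f>=4](γ[f; MAX(e)→c]((π[e](R) ⋈[e=d] S))) → 2
E2 subexpression sizes:
  R → 4
  π[e](R) → 4
  S → 4
  (π[e](R) ⋈[e=d] S) → 3
  γ[f; MAX(e)→c]((π[e](R) ⋈[e=d] S)) → 3
  σ[f<4](γ[f; MAX(e)→c]((π[e](R) ⋈[e=d] S))) → 1

E1 result:
f | c
4 | 7
5 | 7
E2 result:
f | c
2 | 7
Witness: (2, 7) appears 0× in E1 but 1× in E2.

no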